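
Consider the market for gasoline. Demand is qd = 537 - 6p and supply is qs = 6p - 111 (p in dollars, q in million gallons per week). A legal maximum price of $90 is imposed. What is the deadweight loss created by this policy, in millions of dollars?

0

In a free market, 537 - 6p = 6p - 111 gives the equilibrium p* = 54, q* = 213.
The ceiling of 90 is above the equilibrium price 54, so it is not binding; the market clears at p* = 54, q* = 213.
Since the control does not bind, no trades are prevented and deadweight loss is zero.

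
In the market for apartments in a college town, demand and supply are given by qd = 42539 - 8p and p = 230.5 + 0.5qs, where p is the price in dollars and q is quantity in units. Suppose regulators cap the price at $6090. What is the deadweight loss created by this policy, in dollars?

0

Rearranging supply gives qs = 2p - 461. Equilibrium: 42539 - 8p = 2p - 461, so 43000 = 10p and p* = 4300, q* = 8139.
Since 6090 is above p* = 4300, the ceiling does not bind and the free-market outcome prevails.
Since the control does not bind, no trades are prevented and deadweight loss is zero.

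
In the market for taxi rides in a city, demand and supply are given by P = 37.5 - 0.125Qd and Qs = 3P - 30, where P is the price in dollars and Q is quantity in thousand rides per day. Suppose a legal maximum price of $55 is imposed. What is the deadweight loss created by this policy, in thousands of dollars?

Rearranging demand gives Qd = 300 - 8P. Without the control the market clears where 300 - 8P = 3P - 30, i.e. P* = 30 and Q* = 60.
Since 55 is above P* = 30, the ceiling does not bind and the free-market outcome prevails.
Since the control does not bind, no trades are prevented and deadweight loss is zero.

0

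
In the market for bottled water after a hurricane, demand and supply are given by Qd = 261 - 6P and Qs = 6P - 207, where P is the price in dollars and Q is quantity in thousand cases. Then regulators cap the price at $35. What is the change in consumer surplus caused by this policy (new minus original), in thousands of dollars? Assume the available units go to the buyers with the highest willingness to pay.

Setting quantity demanded equal to quantity supplied, 261 - 6P = 6P - 207, gives P* = 39 and Q* = 27.
Since 35 < 39, the ceiling is binding.
At P = 35: Qd = 261 - 6·35 = 51 and Qs = 6·35 - 207 = 3.
Consumer surplus without the control is ½ · (43.5 - 39) · 27 = 60.75.
With the ceiling, 3 units are sold at 35 (assume they go to the highest-value buyers). The demand price at Q = 3 is 43, so CS = ½ · [(43.5 - 35) + (43 - 35)] · 3 = 24.75.
Change in consumer surplus = 24.75 - 60.75 = -36.

-36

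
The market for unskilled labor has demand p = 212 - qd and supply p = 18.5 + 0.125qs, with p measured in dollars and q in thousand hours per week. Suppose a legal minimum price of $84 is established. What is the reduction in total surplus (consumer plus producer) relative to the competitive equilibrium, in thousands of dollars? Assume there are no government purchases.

Rearranging demand gives qd = 212 - p; rearranging supply gives qs = 8p - 148. Equilibrium: 212 - p = 8p - 148, so 360 = 9p and p* = 40, q* = 172.
Since 84 > 40, the floor is binding.
At p = 84: qd = 212 - 84 = 128 and qs = 8·84 - 148 = 524.
Quantity traded falls to 128. At q = 128 the demand price is 212 - 128 = 84 and the supply price is (148 + 128)/8 = 34.5.
Deadweight loss = ½ · (84 - 34.5) · (172 - 128) = ½ · 49.5 · 44 = 1089.

1089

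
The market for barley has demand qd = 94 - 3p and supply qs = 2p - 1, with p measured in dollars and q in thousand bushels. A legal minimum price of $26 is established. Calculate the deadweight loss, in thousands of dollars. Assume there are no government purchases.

183.75

Setting quantity demanded equal to quantity supplied, 94 - 3p = 2p - 1, gives p* = 19 and q* = 37.
Because the floor (26) lies above the market-clearing price, it is binding.
At p = 26: qd = 94 - 3·26 = 16 and qs = 2·26 - 1 = 51.
Quantity traded falls to 16. At q = 16 the demand price is (94 - 16)/3 = 26 and the supply price is (1 + 16)/2 = 8.5.
Deadweight loss = ½ · (26 - 8.5) · (37 - 16) = ½ · 17.5 · 21 = 183.75.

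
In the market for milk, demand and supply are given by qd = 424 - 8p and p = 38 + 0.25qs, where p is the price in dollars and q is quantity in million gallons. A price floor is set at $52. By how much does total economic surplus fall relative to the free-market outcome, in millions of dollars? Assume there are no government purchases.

Rearranging supply gives qs = 4p - 152. Without the control the market clears where 424 - 8p = 4p - 152, i.e. p* = 48 and q* = 40.
Because the floor (52) lies above the market-clearing price, it is binding.
At p = 52: qd = 424 - 8·52 = 8 and qs = 4·52 - 152 = 56.
Quantity traded falls to 8. At q = 8 the demand price is (424 - 8)/8 = 52 and the supply price is (152 + 8)/4 = 40.
Deadweight loss = ½ · (52 - 40) · (40 - 8) = ½ · 12 · 32 = 192.

192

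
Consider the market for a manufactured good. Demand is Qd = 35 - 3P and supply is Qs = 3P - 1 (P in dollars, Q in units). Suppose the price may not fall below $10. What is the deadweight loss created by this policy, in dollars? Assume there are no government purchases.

48

Setting quantity demanded equal to quantity supplied, 35 - 3P = 3P - 1, gives P* = 6 and Q* = 17.
The floor of 10 is above the equilibrium price 6, so it binds.
At P = 10: Qd = 35 - 3·10 = 5 and Qs = 3·10 - 1 = 29.
Quantity traded falls to 5. At Q = 5 the demand price is (35 - 5)/3 = 10 and the supply price is (1 + 5)/3 = 2.
Deadweight loss = ½ · (10 - 2) · (17 - 5) = ½ · 8 · 12 = 48.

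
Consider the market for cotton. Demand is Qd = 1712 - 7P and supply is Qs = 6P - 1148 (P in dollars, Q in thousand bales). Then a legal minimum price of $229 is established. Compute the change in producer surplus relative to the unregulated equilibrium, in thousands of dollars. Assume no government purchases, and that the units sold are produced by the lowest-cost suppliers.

Equilibrium: 1712 - 7P = 6P - 1148, so 2860 = 13P and P* = 220, Q* = 172.
Since 229 > 220, the floor is binding.
At P = 229: Qd = 1712 - 7·229 = 109 and Qs = 6·229 - 1148 = 226.
Producer surplus without the control is ½ · (220 - 574/3) · 172 = 7396/3.
With the floor, 109 units are sold at 229. The supply price at Q = 109 is 209.5, so PS = ½ · [(229 - 574/3) + (229 - 209.5)] · 109 = 37387/12.
Change in producer surplus = 37387/12 - 7396/3 = 650.25.

650.25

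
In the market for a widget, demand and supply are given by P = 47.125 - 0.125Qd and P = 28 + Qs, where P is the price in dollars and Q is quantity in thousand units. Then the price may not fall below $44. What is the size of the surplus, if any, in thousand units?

0

Rearranging demand gives Qd = 377 - 8P; rearranging supply gives Qs = P - 28. Equilibrium: 377 - 8P = P - 28, so 405 = 9P and P* = 45, Q* = 17.
Since 44 is below P* = 45, the floor does not bind and the free-market outcome prevails.
Since the control does not bind, there is no surplus.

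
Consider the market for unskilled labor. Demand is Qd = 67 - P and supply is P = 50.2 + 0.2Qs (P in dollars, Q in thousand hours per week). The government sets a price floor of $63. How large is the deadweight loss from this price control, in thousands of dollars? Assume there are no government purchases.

Rearranging supply gives Qs = 5P - 251. Setting quantity demanded equal to quantity supplied, 67 - P = 5P - 251, gives P* = 53 and Q* = 14.
Since 63 > 53, the floor is binding.
At P = 63: Qd = 67 - 63 = 4 and Qs = 5·63 - 251 = 64.
Quantity traded falls to 4. At Q = 4 the demand price is 67 - 4 = 63 and the supply price is (251 + 4)/5 = 51.
Deadweight loss = ½ · (63 - 51) · (14 - 4) = ½ · 12 · 10 = 60.

60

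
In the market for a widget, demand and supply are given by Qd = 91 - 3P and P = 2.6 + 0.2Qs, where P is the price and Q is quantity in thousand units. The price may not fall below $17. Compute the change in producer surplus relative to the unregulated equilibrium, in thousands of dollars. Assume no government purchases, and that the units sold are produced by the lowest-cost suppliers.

145.6

Rearranging supply gives Qs = 5P - 13. Setting quantity demanded equal to quantity supplied, 91 - 3P = 5P - 13, gives P* = 13 and Q* = 52.
Since 17 > 13, the floor is binding.
At P = 17: Qd = 91 - 3·17 = 40 and Qs = 5·17 - 13 = 72.
Producer surplus without the control is ½ · (13 - 2.6) · 52 = 270.4.
With the floor, 40 units are sold at 17. The supply price at Q = 40 is 10.6, so PS = ½ · [(17 - 2.6) + (17 - 10.6)] · 40 = 416.
Change in producer surplus = 416 - 270.4 = 145.6.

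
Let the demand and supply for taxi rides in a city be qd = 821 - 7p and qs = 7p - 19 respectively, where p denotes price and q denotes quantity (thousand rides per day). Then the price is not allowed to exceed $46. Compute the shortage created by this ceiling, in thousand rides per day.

196

Setting quantity demanded equal to quantity supplied, 821 - 7p = 7p - 19, gives p* = 60 and q* = 401.
Since 46 < 60, the ceiling is binding.
At p = 46: qd = 821 - 7·46 = 499 and qs = 7·46 - 19 = 303.
Shortage = qd - qs = 499 - 303 = 196.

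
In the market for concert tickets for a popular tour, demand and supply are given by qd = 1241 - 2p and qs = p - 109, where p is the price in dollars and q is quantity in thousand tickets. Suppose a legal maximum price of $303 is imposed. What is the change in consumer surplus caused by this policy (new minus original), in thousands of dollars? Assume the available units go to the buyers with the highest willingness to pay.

23115.75

In a free market, 1241 - 2p = p - 109 gives the equilibrium p* = 450, q* = 341.
Since 303 < 450, the ceiling is binding.
At p = 303: qd = 1241 - 2·303 = 635 and qs = 303 - 109 = 194.
Consumer surplus without the control is ½ · (620.5 - 450) · 341 = 29070.25.
With the ceiling, 194 units are sold at 303 (assume they go to the highest-value buyers). The demand price at q = 194 is 523.5, so CS = ½ · [(620.5 - 303) + (523.5 - 303)] · 194 = 52186.
Change in consumer surplus = 52186 - 29070.25 = 23115.75.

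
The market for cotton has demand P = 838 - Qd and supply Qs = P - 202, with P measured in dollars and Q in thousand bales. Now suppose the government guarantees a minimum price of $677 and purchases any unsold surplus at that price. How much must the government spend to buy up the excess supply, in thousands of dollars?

212578

Rearranging demand gives Qd = 838 - P. Without the control the market clears where 838 - P = P - 202, i.e. P* = 520 and Q* = 318.
Because the floor (677) lies above the market-clearing price, it is binding.
At P = 677: Qd = 838 - 677 = 161 and Qs = 677 - 202 = 475.
Surplus = Qs - Qd = 314.
Government expenditure = surplus × support price = 314 × 677 = 212578.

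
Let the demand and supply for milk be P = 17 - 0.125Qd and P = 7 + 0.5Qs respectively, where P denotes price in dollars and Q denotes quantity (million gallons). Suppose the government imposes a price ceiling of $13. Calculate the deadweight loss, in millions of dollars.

5

Rearranging demand gives Qd = 136 - 8P; rearranging supply gives Qs = 2P - 14. In a free market, 136 - 8P = 2P - 14 gives the equilibrium P* = 15, Q* = 16.
Since 13 < 15, the ceiling is binding.
At P = 13: Qd = 136 - 8·13 = 32 and Qs = 2·13 - 14 = 12.
Quantity traded falls to 12. At Q = 12 the demand price is (136 - 12)/8 = 15.5 and the supply price is (14 + 12)/2 = 13.
Deadweight loss = ½ · (15.5 - 13) · (16 - 12) = ½ · 2.5 · 4 = 5.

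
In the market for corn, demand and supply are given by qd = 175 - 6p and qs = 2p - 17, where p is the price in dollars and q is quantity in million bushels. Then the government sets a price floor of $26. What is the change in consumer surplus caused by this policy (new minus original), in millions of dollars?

Setting quantity demanded equal to quantity supplied, 175 - 6p = 2p - 17, gives p* = 24 and q* = 31.
Since 26 > 24, the floor is binding.
At p = 26: qd = 175 - 6·26 = 19 and qs = 2·26 - 17 = 35.
Consumer surplus without the control is ½ · (175/6 - 24) · 31 = 961/12.
With the floor, consumers buy 19 units at 26, so CS = ½ · (175/6 - 26) · 19 = 361/12.
Change in consumer surplus = 361/12 - 961/12 = -50.

-50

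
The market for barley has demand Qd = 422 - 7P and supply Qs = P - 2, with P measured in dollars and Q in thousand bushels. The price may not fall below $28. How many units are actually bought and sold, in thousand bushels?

In a free market, 422 - 7P = P - 2 gives the equilibrium P* = 53, Q* = 51.
The floor of 28 is below the equilibrium price 53, so it is not binding; the market clears at P* = 53, Q* = 51.

51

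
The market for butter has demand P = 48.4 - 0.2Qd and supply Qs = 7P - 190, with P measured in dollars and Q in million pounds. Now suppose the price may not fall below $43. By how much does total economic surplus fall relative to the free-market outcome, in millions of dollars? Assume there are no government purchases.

Rearranging demand gives Qd = 242 - 5P. Setting quantity demanded equal to quantity supplied, 242 - 5P = 7P - 190, gives P* = 36 and Q* = 62.
Because the floor (43) lies above the market-clearing price, it is binding.
At P = 43: Qd = 242 - 5·43 = 27 and Qs = 7·43 - 190 = 111.
Quantity traded falls to 27. At Q = 27 the demand price is (242 - 27)/5 = 43 and the supply price is (190 + 27)/7 = 31.
Deadweight loss = ½ · (43 - 31) · (62 - 27) = ½ · 12 · 35 = 210.

210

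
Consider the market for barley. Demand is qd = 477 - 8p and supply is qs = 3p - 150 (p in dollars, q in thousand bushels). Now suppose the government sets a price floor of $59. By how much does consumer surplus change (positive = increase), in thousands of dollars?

In a free market, 477 - 8p = 3p - 150 gives the equilibrium p* = 57, q* = 21.
Because the floor (59) lies above the market-clearing price, it is binding.
At p = 59: qd = 477 - 8·59 = 5 and qs = 3·59 - 150 = 27.
Consumer surplus without the control is ½ · (59.625 - 57) · 21 = 27.5625.
With the floor, consumers buy 5 units at 59, so CS = ½ · (59.625 - 59) · 5 = 1.5625.
Change in consumer surplus = 1.5625 - 27.5625 = -26.

-26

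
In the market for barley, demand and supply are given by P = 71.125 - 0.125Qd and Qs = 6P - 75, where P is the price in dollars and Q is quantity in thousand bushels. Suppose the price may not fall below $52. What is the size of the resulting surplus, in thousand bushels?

84

Rearranging demand gives Qd = 569 - 8P. Without the control the market clears where 569 - 8P = 6P - 75, i.e. P* = 46 and Q* = 201.
The floor of 52 is above the equilibrium price 46, so it binds.
At P = 52: Qd = 569 - 8·52 = 153 and Qs = 6·52 - 75 = 237.
Surplus = Qs - Qd = 237 - 153 = 84.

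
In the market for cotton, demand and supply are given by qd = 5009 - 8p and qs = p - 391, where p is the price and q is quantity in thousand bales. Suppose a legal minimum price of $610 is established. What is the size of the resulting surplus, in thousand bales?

90

Without the control the market clears where 5009 - 8p = p - 391, i.e. p* = 600 and q* = 209.
The floor of 610 is above the equilibrium price 600, so it binds.
At p = 610: qd = 5009 - 8·610 = 129 and qs = 610 - 391 = 219.
Surplus = qs - qd = 219 - 129 = 90.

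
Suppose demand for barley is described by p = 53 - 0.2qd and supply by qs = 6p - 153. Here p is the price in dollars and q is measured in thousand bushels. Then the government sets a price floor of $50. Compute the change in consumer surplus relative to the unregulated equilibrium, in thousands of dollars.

Rearranging demand gives qd = 265 - 5p. In a free market, 265 - 5p = 6p - 153 gives the equilibrium p* = 38, q* = 75.
Since 50 > 38, the floor is binding.
At p = 50: qd = 265 - 5·50 = 15 and qs = 6·50 - 153 = 147.
Consumer surplus without the control is ½ · (53 - 38) · 75 = 562.5.
With the floor, consumers buy 15 units at 50, so CS = ½ · (53 - 50) · 15 = 22.5.
Change in consumer surplus = 22.5 - 562.5 = -540.

-540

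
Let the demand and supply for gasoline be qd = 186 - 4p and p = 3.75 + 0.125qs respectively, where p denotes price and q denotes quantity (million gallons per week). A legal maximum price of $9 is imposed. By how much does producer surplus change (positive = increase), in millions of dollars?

Rearranging supply gives qs = 8p - 30. Setting quantity demanded equal to quantity supplied, 186 - 4p = 8p - 30, gives p* = 18 and q* = 114.
Since 9 < 18, the ceiling is binding.
At p = 9: qd = 186 - 4·9 = 150 and qs = 8·9 - 30 = 42.
Producer surplus without the control is ½ · (18 - 3.75) · 114 = 812.25.
With the ceiling, producers sell 42 units at 9, so PS = ½ · (9 - 3.75) · 42 = 110.25.
Change in producer surplus = 110.25 - 812.25 = -702.

-702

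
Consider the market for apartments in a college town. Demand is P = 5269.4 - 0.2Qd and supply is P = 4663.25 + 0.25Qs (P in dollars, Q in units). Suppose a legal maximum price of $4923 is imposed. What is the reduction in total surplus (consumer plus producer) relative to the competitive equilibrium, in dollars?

Rearranging demand gives Qd = 26347 - 5P; rearranging supply gives Qs = 4P - 18653. Equilibrium: 26347 - 5P = 4P - 18653, so 45000 = 9P and P* = 5000, Q* = 1347.
Since 4923 < 5000, the ceiling is binding.
At P = 4923: Qd = 26347 - 5·4923 = 1732 and Qs = 4·4923 - 18653 = 1039.
Quantity traded falls to 1039. At Q = 1039 the demand price is (26347 - 1039)/5 = 5061.6 and the supply price is (18653 + 1039)/4 = 4923.
Deadweight loss = ½ · (5061.6 - 4923) · (1347 - 1039) = ½ · 138.6 · 308 = 21344.4.

21344.4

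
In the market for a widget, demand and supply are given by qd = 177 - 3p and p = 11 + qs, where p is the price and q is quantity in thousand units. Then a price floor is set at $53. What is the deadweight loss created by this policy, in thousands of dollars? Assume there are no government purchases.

Rearranging supply gives qs = p - 11. Without the control the market clears where 177 - 3p = p - 11, i.e. p* = 47 and q* = 36.
Because the floor (53) lies above the market-clearing price, it is binding.
At p = 53: qd = 177 - 3·53 = 18 and qs = 53 - 11 = 42.
Quantity traded falls to 18. At q = 18 the demand price is (177 - 18)/3 = 53 and the supply price is 11 + 18 = 29.
Deadweight loss = ½ · (53 - 29) · (36 - 18) = ½ · 24 · 18 = 216.

216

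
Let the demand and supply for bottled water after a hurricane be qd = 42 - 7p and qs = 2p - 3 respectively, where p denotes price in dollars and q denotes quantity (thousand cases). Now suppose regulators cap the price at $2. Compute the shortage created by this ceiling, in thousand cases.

In a free market, 42 - 7p = 2p - 3 gives the equilibrium p* = 5, q* = 7.
Because the ceiling (2) lies below the market-clearing price, it is binding.
At p = 2: qd = 42 - 7·2 = 28 and qs = 2·2 - 3 = 1.
Shortage = qd - qs = 28 - 1 = 27.

27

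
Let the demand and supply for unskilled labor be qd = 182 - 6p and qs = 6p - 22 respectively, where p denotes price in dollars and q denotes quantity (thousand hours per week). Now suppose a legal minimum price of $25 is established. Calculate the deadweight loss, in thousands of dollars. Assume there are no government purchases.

384

Setting quantity demanded equal to quantity supplied, 182 - 6p = 6p - 22, gives p* = 17 and q* = 80.
Because the floor (25) lies above the market-clearing price, it is binding.
At p = 25: qd = 182 - 6·25 = 32 and qs = 6·25 - 22 = 128.
Quantity traded falls to 32. At q = 32 the demand price is (182 - 32)/6 = 25 and the supply price is (22 + 32)/6 = 9.
Deadweight loss = ½ · (25 - 9) · (80 - 32) = ½ · 16 · 48 = 384.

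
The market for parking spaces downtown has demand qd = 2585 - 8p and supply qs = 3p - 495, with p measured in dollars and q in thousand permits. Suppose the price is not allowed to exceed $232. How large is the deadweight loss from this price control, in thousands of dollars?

Equilibrium: 2585 - 8p = 3p - 495, so 3080 = 11p and p* = 280, q* = 345.
The ceiling of 232 is below the equilibrium price 280, so it binds.
At p = 232: qd = 2585 - 8·232 = 729 and qs = 3·232 - 495 = 201.
Quantity traded falls to 201. At q = 201 the demand price is (2585 - 201)/8 = 298 and the supply price is (495 + 201)/3 = 232.
Deadweight loss = ½ · (298 - 232) · (345 - 201) = ½ · 66 · 144 = 4752.

4752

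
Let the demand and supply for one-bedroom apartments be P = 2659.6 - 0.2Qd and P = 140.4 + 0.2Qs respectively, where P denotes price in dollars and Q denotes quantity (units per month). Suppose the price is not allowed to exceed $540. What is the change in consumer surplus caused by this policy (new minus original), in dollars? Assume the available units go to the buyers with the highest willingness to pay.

Rearranging demand gives Qd = 13298 - 5P; rearranging supply gives Qs = 5P - 702. Setting quantity demanded equal to quantity supplied, 13298 - 5P = 5P - 702, gives P* = 1400 and Q* = 6298.
The ceiling of 540 is below the equilibrium price 1400, so it binds.
At P = 540: Qd = 13298 - 5·540 = 10598 and Qs = 5·540 - 702 = 1998.
Consumer surplus without the control is ½ · (2659.6 - 1400) · 6298 = 3966480.4.
With the ceiling, 1998 units are sold at 540 (assume they go to the highest-value buyers). The demand price at Q = 1998 is 2260, so CS = ½ · [(2659.6 - 540) + (2260 - 540)] · 1998 = 3835760.4.
Change in consumer surplus = 3835760.4 - 3966480.4 = -130720.

-130720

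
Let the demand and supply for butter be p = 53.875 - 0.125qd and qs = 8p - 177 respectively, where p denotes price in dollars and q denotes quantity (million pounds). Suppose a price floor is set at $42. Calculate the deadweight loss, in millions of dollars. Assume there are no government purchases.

128

Rearranging demand gives qd = 431 - 8p. In a free market, 431 - 8p = 8p - 177 gives the equilibrium p* = 38, q* = 127.
Since 42 > 38, the floor is binding.
At p = 42: qd = 431 - 8·42 = 95 and qs = 8·42 - 177 = 159.
Quantity traded falls to 95. At q = 95 the demand price is (431 - 95)/8 = 42 and the supply price is (177 + 95)/8 = 34.
Deadweight loss = ½ · (42 - 34) · (127 - 95) = ½ · 8 · 32 = 128.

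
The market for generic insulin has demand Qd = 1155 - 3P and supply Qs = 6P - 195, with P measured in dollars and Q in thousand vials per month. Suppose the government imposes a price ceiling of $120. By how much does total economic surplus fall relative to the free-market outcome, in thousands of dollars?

8100

Equilibrium: 1155 - 3P = 6P - 195, so 1350 = 9P and P* = 150, Q* = 705.
The ceiling of 120 is below the equilibrium price 150, so it binds.
At P = 120: Qd = 1155 - 3·120 = 795 and Qs = 6·120 - 195 = 525.
Quantity traded falls to 525. At Q = 525 the demand price is (1155 - 525)/3 = 210 and the supply price is (195 + 525)/6 = 120.
Deadweight loss = ½ · (210 - 120) · (705 - 525) = ½ · 90 · 180 = 8100.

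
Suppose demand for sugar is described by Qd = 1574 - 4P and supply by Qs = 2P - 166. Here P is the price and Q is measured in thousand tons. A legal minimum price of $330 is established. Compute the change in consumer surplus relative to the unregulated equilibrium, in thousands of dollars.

Equilibrium: 1574 - 4P = 2P - 166, so 1740 = 6P and P* = 290, Q* = 414.
Since 330 > 290, the floor is binding.
At P = 330: Qd = 1574 - 4·330 = 254 and Qs = 2·330 - 166 = 494.
Consumer surplus without the control is ½ · (393.5 - 290) · 414 = 21424.5.
With the floor, consumers buy 254 units at 330, so CS = ½ · (393.5 - 330) · 254 = 8064.5.
Change in consumer surplus = 8064.5 - 21424.5 = -13360.

-13360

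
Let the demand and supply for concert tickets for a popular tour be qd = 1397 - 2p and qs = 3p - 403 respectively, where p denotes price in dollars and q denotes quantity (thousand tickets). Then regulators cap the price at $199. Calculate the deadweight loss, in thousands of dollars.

Equilibrium: 1397 - 2p = 3p - 403, so 1800 = 5p and p* = 360, q* = 677.
Since 199 < 360, the ceiling is binding.
At p = 199: qd = 1397 - 2·199 = 999 and qs = 3·199 - 403 = 194.
Quantity traded falls to 194. At q = 194 the demand price is (1397 - 194)/2 = 601.5 and the supply price is (403 + 194)/3 = 199.
Deadweight loss = ½ · (601.5 - 199) · (677 - 194) = ½ · 402.5 · 483 = 97203.75.

97203.75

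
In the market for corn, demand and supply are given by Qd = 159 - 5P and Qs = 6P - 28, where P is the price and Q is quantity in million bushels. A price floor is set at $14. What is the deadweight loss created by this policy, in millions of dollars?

Without the control the market clears where 159 - 5P = 6P - 28, i.e. P* = 17 and Q* = 74.
Since 14 is below P* = 17, the floor does not bind and the free-market outcome prevails.
Since the control does not bind, no trades are prevented and deadweight loss is zero.

0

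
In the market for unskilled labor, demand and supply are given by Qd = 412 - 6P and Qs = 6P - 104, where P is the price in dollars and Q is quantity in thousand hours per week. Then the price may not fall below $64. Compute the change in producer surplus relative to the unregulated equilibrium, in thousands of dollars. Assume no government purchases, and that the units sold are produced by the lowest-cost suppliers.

In a free market, 412 - 6P = 6P - 104 gives the equilibrium P* = 43, Q* = 154.
Because the floor (64) lies above the market-clearing price, it is binding.
At P = 64: Qd = 412 - 6·64 = 28 and Qs = 6·64 - 104 = 280.
Producer surplus without the control is ½ · (43 - 52/3) · 154 = 5929/3.
With the floor, 28 units are sold at 64. The supply price at Q = 28 is 22, so PS = ½ · [(64 - 52/3) + (64 - 22)] · 28 = 3724/3.
Change in producer surplus = 3724/3 - 5929/3 = -735.

-735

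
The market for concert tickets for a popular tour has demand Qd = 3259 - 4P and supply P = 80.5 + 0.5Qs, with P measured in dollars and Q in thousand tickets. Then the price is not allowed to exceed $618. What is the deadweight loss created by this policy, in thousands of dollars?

Rearranging supply gives Qs = 2P - 161. Without the control the market clears where 3259 - 4P = 2P - 161, i.e. P* = 570 and Q* = 979.
The ceiling of 618 is above the equilibrium price 570, so it is not binding; the market clears at P* = 570, Q* = 979.
Since the control does not bind, no trades are prevented and deadweight loss is zero.

0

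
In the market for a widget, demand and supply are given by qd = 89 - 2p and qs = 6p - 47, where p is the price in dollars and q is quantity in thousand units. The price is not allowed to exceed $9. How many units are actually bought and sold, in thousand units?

7

In a free market, 89 - 2p = 6p - 47 gives the equilibrium p* = 17, q* = 55.
Because the ceiling (9) lies below the market-clearing price, it is binding.
At p = 9: qd = 89 - 2·9 = 71 and qs = 6·9 - 47 = 7.
The quantity actually transacted is the short side, supply: 7.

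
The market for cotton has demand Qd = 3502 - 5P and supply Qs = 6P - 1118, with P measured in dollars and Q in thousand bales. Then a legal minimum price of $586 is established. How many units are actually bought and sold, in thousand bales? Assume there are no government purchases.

Without the control the market clears where 3502 - 5P = 6P - 1118, i.e. P* = 420 and Q* = 1402.
Because the floor (586) lies above the market-clearing price, it is binding.
At P = 586: Qd = 3502 - 5·586 = 572 and Qs = 6·586 - 1118 = 2398.
The quantity actually transacted is the short side, demand: 572.

572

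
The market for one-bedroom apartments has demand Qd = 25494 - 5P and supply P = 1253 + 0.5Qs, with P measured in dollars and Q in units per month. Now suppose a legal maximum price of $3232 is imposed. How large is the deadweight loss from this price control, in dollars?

825753.6

Rearranging supply gives Qs = 2P - 2506. Setting quantity demanded equal to quantity supplied, 25494 - 5P = 2P - 2506, gives P* = 4000 and Q* = 5494.
The ceiling of 3232 is below the equilibrium price 4000, so it binds.
At P = 3232: Qd = 25494 - 5·3232 = 9334 and Qs = 2·3232 - 2506 = 3958.
Quantity traded falls to 3958. At Q = 3958 the demand price is (25494 - 3958)/5 = 4307.2 and the supply price is (2506 + 3958)/2 = 3232.
Deadweight loss = ½ · (4307.2 - 3232) · (5494 - 3958) = ½ · 1075.2 · 1536 = 825753.6.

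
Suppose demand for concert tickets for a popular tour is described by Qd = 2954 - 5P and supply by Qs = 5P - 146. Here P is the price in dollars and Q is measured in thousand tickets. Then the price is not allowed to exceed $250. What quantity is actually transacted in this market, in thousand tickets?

1104

Setting quantity demanded equal to quantity supplied, 2954 - 5P = 5P - 146, gives P* = 310 and Q* = 1404.
The ceiling of 250 is below the equilibrium price 310, so it binds.
At P = 250: Qd = 2954 - 5·250 = 1704 and Qs = 5·250 - 146 = 1104.
The quantity actually transacted is the short side, supply: 1104.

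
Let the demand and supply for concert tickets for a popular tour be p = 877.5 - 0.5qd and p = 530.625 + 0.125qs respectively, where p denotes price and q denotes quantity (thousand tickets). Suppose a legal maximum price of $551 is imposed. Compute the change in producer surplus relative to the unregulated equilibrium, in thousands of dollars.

-17591

Rearranging demand gives qd = 1755 - 2p; rearranging supply gives qs = 8p - 4245. Without the control the market clears where 1755 - 2p = 8p - 4245, i.e. p* = 600 and q* = 555.
Because the ceiling (551) lies below the market-clearing price, it is binding.
At p = 551: qd = 1755 - 2·551 = 653 and qs = 8·551 - 4245 = 163.
Producer surplus without the control is ½ · (600 - 530.625) · 555 = 19251.5625.
With the ceiling, producers sell 163 units at 551, so PS = ½ · (551 - 530.625) · 163 = 1660.5625.
Change in producer surplus = 1660.5625 - 19251.5625 = -17591.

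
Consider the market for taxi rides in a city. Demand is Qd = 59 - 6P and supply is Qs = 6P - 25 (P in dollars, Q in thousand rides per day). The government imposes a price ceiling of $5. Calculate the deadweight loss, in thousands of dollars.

24

Without the control the market clears where 59 - 6P = 6P - 25, i.e. P* = 7 and Q* = 17.
The ceiling of 5 is below the equilibrium price 7, so it binds.
At P = 5: Qd = 59 - 6·5 = 29 and Qs = 6·5 - 25 = 5.
Quantity traded falls to 5. At Q = 5 the demand price is (59 - 5)/6 = 9 and the supply price is (25 + 5)/6 = 5.
Deadweight loss = ½ · (9 - 5) · (17 - 5) = ½ · 4 · 12 = 24.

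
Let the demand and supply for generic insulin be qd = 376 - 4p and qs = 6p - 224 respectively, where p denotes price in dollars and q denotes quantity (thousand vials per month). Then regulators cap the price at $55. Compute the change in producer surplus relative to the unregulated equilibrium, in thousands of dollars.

In a free market, 376 - 4p = 6p - 224 gives the equilibrium p* = 60, q* = 136.
The ceiling of 55 is below the equilibrium price 60, so it binds.
At p = 55: qd = 376 - 4·55 = 156 and qs = 6·55 - 224 = 106.
Producer surplus without the control is ½ · (60 - 112/3) · 136 = 4624/3.
With the ceiling, producers sell 106 units at 55, so PS = ½ · (55 - 112/3) · 106 = 2809/3.
Change in producer surplus = 2809/3 - 4624/3 = -605.

-605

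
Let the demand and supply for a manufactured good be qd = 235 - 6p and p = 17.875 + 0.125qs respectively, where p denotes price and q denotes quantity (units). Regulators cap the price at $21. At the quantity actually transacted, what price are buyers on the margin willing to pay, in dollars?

35

Rearranging supply gives qs = 8p - 143. Without the control the market clears where 235 - 6p = 8p - 143, i.e. p* = 27 and q* = 73.
The ceiling of 21 is below the equilibrium price 27, so it binds.
At p = 21: qd = 235 - 6·21 = 109 and qs = 8·21 - 143 = 25.
Only 25 units reach the market. On the demand curve, the marginal buyer's willingness to pay at q = 25 is (235 - 25)/6 = 35.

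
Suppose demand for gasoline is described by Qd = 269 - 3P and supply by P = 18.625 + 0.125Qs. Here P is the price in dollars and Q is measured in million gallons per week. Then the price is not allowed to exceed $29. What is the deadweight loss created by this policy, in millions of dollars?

1188

Rearranging supply gives Qs = 8P - 149. Without the control the market clears where 269 - 3P = 8P - 149, i.e. P* = 38 and Q* = 155.
Because the ceiling (29) lies below the market-clearing price, it is binding.
At P = 29: Qd = 269 - 3·29 = 182 and Qs = 8·29 - 149 = 83.
Quantity traded falls to 83. At Q = 83 the demand price is (269 - 83)/3 = 62 and the supply price is (149 + 83)/8 = 29.
Deadweight loss = ½ · (62 - 29) · (155 - 83) = ½ · 33 · 72 = 1188.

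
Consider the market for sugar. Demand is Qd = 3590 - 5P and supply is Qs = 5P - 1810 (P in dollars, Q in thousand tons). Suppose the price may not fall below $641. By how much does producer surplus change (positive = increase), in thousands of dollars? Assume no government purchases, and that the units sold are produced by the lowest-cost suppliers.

Equilibrium: 3590 - 5P = 5P - 1810, so 5400 = 10P and P* = 540, Q* = 890.
Because the floor (641) lies above the market-clearing price, it is binding.
At P = 641: Qd = 3590 - 5·641 = 385 and Qs = 5·641 - 1810 = 1395.
Producer surplus without the control is ½ · (540 - 362) · 890 = 79210.
With the floor, 385 units are sold at 641. The supply price at Q = 385 is 439, so PS = ½ · [(641 - 362) + (641 - 439)] · 385 = 92592.5.
Change in producer surplus = 92592.5 - 79210 = 13382.5.

13382.5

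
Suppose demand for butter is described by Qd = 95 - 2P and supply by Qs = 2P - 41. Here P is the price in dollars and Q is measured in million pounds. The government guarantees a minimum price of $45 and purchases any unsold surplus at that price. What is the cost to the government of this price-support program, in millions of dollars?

1980

In a free market, 95 - 2P = 2P - 41 gives the equilibrium P* = 34, Q* = 27.
Because the floor (45) lies above the market-clearing price, it is binding.
At P = 45: Qd = 95 - 2·45 = 5 and Qs = 2·45 - 41 = 49.
Surplus = Qs - Qd = 44.
Government expenditure = surplus × support price = 44 × 45 = 1980.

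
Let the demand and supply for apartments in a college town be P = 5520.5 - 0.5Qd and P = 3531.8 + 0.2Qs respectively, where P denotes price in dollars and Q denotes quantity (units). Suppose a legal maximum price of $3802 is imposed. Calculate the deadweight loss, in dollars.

Rearranging demand gives Qd = 11041 - 2P; rearranging supply gives Qs = 5P - 17659. Setting quantity demanded equal to quantity supplied, 11041 - 2P = 5P - 17659, gives P* = 4100 and Q* = 2841.
Because the ceiling (3802) lies below the market-clearing price, it is binding.
At P = 3802: Qd = 11041 - 2·3802 = 3437 and Qs = 5·3802 - 17659 = 1351.
Quantity traded falls to 1351. At Q = 1351 the demand price is (11041 - 1351)/2 = 4845 and the supply price is (17659 + 1351)/5 = 3802.
Deadweight loss = ½ · (4845 - 3802) · (2841 - 1351) = ½ · 1043 · 1490 = 777035.

777035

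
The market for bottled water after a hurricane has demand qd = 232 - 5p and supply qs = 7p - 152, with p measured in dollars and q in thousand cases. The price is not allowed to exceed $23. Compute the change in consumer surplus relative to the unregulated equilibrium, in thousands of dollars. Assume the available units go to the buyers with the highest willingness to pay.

-315.9

Equilibrium: 232 - 5p = 7p - 152, so 384 = 12p and p* = 32, q* = 72.
The ceiling of 23 is below the equilibrium price 32, so it binds.
At p = 23: qd = 232 - 5·23 = 117 and qs = 7·23 - 152 = 9.
Consumer surplus without the control is ½ · (46.4 - 32) · 72 = 518.4.
With the ceiling, 9 units are sold at 23 (assume they go to the highest-value buyers). The demand price at q = 9 is 44.6, so CS = ½ · [(46.4 - 23) + (44.6 - 23)] · 9 = 202.5.
Change in consumer surplus = 202.5 - 518.4 = -315.9.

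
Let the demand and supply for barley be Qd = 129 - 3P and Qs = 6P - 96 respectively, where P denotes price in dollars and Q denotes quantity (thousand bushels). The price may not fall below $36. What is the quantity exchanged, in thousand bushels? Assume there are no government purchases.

21

Equilibrium: 129 - 3P = 6P - 96, so 225 = 9P and P* = 25, Q* = 54.
The floor of 36 is above the equilibrium price 25, so it binds.
At P = 36: Qd = 129 - 3·36 = 21 and Qs = 6·36 - 96 = 120.
The quantity actually transacted is the short side, demand: 21.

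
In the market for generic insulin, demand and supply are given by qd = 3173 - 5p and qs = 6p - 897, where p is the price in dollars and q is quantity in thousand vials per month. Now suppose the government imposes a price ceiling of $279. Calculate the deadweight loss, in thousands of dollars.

54654.6

Setting quantity demanded equal to quantity supplied, 3173 - 5p = 6p - 897, gives p* = 370 and q* = 1323.
The ceiling of 279 is below the equilibrium price 370, so it binds.
At p = 279: qd = 3173 - 5·279 = 1778 and qs = 6·279 - 897 = 777.
Quantity traded falls to 777. At q = 777 the demand price is (3173 - 777)/5 = 479.2 and the supply price is (897 + 777)/6 = 279.
Deadweight loss = ½ · (479.2 - 279) · (1323 - 777) = ½ · 200.2 · 546 = 54654.6.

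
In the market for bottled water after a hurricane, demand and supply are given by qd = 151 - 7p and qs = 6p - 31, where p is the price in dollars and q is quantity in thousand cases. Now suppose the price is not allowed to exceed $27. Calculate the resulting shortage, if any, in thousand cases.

0

In a free market, 151 - 7p = 6p - 31 gives the equilibrium p* = 14, q* = 53.
Since 27 is above p* = 14, the ceiling does not bind and the free-market outcome prevails.
Since the control does not bind, there is no shortage.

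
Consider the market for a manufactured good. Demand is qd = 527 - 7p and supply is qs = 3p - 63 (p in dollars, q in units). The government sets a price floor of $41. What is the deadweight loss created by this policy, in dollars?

0

Equilibrium: 527 - 7p = 3p - 63, so 590 = 10p and p* = 59, q* = 114.
The floor of 41 is below the equilibrium price 59, so it is not binding; the market clears at p* = 59, q* = 114.
Since the control does not bind, no trades are prevented and deadweight loss is zero.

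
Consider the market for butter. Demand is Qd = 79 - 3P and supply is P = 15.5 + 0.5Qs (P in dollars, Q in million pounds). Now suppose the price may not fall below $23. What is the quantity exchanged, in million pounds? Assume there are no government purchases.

Rearranging supply gives Qs = 2P - 31. Without the control the market clears where 79 - 3P = 2P - 31, i.e. P* = 22 and Q* = 13.
The floor of 23 is above the equilibrium price 22, so it binds.
At P = 23: Qd = 79 - 3·23 = 10 and Qs = 2·23 - 31 = 15.
The quantity actually transacted is the short side, demand: 10.

10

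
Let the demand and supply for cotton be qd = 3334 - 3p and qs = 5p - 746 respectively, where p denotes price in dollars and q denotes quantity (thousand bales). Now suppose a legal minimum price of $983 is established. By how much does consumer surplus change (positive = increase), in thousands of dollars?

In a free market, 3334 - 3p = 5p - 746 gives the equilibrium p* = 510, q* = 1804.
Because the floor (983) lies above the market-clearing price, it is binding.
At p = 983: qd = 3334 - 3·983 = 385 and qs = 5·983 - 746 = 4169.
Consumer surplus without the control is ½ · (3334/3 - 510) · 1804 = 1627208/3.
With the floor, consumers buy 385 units at 983, so CS = ½ · (3334/3 - 983) · 385 = 148225/6.
Change in consumer surplus = 148225/6 - 1627208/3 = -517698.5.

-517698.5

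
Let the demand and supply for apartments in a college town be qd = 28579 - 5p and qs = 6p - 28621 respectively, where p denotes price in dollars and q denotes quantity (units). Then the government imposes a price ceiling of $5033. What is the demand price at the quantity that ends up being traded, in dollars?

Setting quantity demanded equal to quantity supplied, 28579 - 5p = 6p - 28621, gives p* = 5200 and q* = 2579.
Because the ceiling (5033) lies below the market-clearing price, it is binding.
At p = 5033: qd = 28579 - 5·5033 = 3414 and qs = 6·5033 - 28621 = 1577.
Only 1577 units reach the market. On the demand curve, the marginal buyer's willingness to pay at q = 1577 is (28579 - 1577)/5 = 5400.4.

5400.4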